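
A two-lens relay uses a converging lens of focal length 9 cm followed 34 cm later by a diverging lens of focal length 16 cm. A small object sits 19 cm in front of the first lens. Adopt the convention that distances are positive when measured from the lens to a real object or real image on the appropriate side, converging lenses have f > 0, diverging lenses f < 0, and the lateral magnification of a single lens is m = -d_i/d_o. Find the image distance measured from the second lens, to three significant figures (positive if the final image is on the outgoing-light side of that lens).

Lens 1: 1/d_i1 = 1/f_1 - 1/d_o1 = 1/9 - 1/19 = 0.05848 cm^-1, so d_i1 = 17.100 cm.
Object distance for lens 2: d_o2 = 34 - 17.100 = 16.900 cm.
Lens 2: 1/d_i2 = 1/f_2 - 1/d_o2 = 1/(-16) - 1/(16.900) = -0.12167 cm^-1, so d_i2 = -8.219 cm.

-8.22 cm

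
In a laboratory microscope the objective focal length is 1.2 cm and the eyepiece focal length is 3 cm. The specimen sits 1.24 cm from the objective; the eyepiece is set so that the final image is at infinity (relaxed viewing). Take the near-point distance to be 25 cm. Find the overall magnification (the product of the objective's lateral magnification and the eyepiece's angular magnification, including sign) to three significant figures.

Objective: 1/d_i = 1/f_obj - 1/d_o = 1/1.2 - 1/1.24 = 0.02688 cm^-1, so d_i = 37.200 cm.
m_obj = -d_i/d_o = -37.200/1.24 = -30.000.
Eyepiece angular magnification (image at infinity): M_eye = D/f_e = 25/3 = 8.333.
Overall M = m_obj x M_eye = (-30.000)(8.333) = -250.00.

-250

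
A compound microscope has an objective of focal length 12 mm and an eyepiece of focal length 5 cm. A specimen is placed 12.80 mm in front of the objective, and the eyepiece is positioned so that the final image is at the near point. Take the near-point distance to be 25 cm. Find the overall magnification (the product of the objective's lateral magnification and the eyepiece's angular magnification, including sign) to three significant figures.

-90.0

Convert to cm: f_obj = 12 mm = 1.2 cm; d_o = 12.80 mm = 1.28 cm.
Objective: 1/d_i = 1/f_obj - 1/d_o = 1/1.2 - 1/1.28 = 0.05208 cm^-1, so d_i = 19.200 cm.
m_obj = -d_i/d_o = -19.200/1.28 = -15.000.
Eyepiece angular magnification (image at near point): M_eye = 1 + D/f_e = 1 + 25/5 = 6.000.
Overall M = m_obj x M_eye = (-15.000)(6.000) = -90.00.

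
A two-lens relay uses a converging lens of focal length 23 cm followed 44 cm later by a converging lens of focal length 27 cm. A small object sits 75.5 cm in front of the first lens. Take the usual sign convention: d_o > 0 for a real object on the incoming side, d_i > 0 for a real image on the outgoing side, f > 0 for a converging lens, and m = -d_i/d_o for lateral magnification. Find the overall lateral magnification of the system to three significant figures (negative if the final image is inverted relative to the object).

-0.736

Lens 1: 1/d_i1 = 1/f_1 - 1/d_o1 = 1/23 - 1/75.5 = 0.03023 cm^-1, so d_i1 = 33.076 cm.
m_1 = -(33.076)/75.5 = -0.4381.
That image sits 10.924 cm in front of the second lens, so d_o2 = 10.924 cm.
Lens 2: 1/d_i2 = 1/f_2 - 1/d_o2 = 1/27 - 1/(10.924) = -0.05451 cm^-1, so d_i2 = -18.347 cm.
m_2 = -(-18.347)/(10.924) = 1.6795.
The system's lateral magnification is m_1 m_2 = (-0.4381)(1.6795) = -0.7358.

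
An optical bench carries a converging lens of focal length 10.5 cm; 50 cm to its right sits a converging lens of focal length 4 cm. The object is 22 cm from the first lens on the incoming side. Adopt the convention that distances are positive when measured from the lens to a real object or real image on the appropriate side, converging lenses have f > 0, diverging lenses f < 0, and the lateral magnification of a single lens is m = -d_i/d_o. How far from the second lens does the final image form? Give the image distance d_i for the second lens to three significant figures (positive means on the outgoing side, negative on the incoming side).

Applying the thin-lens equation to the first lens, 1/10.5 = 1/22 + 1/d_i1, which gives d_i1 = 20.087 cm.
The intermediate image is 20.087 cm to the right of lens 1, so d_o2 = L - d_i1 = 50 - 20.087 = 29.913 cm.
Applying the thin-lens equation again with f_2 = 4 cm and d_o2 = 29.913 cm gives d_i2 = 4.617 cm.

4.62 cm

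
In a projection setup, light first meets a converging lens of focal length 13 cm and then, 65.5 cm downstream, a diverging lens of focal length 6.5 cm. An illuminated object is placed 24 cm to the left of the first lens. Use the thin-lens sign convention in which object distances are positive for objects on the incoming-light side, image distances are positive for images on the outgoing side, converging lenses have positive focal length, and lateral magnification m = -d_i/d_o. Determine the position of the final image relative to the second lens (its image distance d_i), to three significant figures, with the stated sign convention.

Applying the thin-lens equation to the first lens, 1/13 = 1/24 + 1/d_i1, which gives d_i1 = 28.364 cm.
Object distance for lens 2: d_o2 = 65.5 - 28.364 = 37.136 cm.
Applying the thin-lens equation again with f_2 = -6.5 cm and d_o2 = 37.136 cm gives d_i2 = -5.532 cm.

-5.53 cm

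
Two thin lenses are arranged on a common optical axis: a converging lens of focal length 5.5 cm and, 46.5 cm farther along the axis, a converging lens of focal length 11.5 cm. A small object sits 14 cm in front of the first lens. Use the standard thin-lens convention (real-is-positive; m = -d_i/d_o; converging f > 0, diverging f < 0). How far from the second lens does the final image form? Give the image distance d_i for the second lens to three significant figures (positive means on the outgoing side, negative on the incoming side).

16.6 cm

Lens 1: 1/d_i1 = 1/f_1 - 1/d_o1 = 1/5.5 - 1/14 = 0.11039 cm^-1, so d_i1 = 9.059 cm.
The intermediate image is 9.059 cm to the right of lens 1, so d_o2 = L - d_i1 = 46.5 - 9.059 = 37.441 cm.
Lens 2: 1/d_i2 = 1/f_2 - 1/d_o2 = 1/11.5 - 1/(37.441) = 0.06025 cm^-1, so d_i2 = 16.598 cm.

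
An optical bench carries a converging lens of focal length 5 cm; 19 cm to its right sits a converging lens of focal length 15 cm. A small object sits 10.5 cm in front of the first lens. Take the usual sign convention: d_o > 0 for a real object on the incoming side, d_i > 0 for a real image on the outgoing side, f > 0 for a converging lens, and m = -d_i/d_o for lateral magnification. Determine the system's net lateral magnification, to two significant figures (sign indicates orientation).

First lens: d_i1 = 1/(1/5 - 1/10.5) = 9.545 cm.
m_1 = -(9.545)/10.5 = -0.9091.
The intermediate image is 9.545 cm to the right of lens 1, so d_o2 = L - d_i1 = 19 - 9.545 = 9.455 cm.
Second lens: d_i2 = 1/(1/15 - 1/(9.455)) = -25.574 cm.
m_2 = -(-25.574)/(9.455) = 2.7049.
Overall magnification: m = m_1 m_2 = -2.4590.

-2.5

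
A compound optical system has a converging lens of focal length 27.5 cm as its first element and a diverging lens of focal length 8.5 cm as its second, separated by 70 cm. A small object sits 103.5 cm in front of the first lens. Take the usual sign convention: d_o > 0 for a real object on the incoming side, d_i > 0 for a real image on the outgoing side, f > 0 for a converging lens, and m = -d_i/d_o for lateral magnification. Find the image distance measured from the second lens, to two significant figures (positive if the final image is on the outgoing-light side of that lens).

-6.7 cm

Lens 1: 1/d_i1 = 1/f_1 - 1/d_o1 = 1/27.5 - 1/103.5 = 0.02670 cm^-1, so d_i1 = 37.451 cm.
That image sits 32.549 cm in front of the second lens, so d_o2 = 32.549 cm.
Lens 2: 1/d_i2 = 1/f_2 - 1/d_o2 = 1/(-8.5) - 1/(32.549) = -0.14837 cm^-1, so d_i2 = -6.740 cm.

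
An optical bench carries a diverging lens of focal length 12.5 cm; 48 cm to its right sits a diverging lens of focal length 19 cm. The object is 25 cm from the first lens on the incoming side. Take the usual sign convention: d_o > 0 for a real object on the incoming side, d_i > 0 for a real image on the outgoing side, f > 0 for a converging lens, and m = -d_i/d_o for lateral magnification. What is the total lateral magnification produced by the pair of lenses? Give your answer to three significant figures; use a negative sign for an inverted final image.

Applying the thin-lens equation to the first lens, 1/(-12.5) = 1/25 + 1/d_i1, which gives d_i1 = -8.333 cm.
Its lateral magnification is m_1 = -d_i1/d_o1 = -(-8.333)/25 = 0.3333.
The intermediate image is virtual, 8.333 cm to the left of lens 1, so d_o2 = L - d_i1 = 48 - (-8.333) = 56.333 cm.
Applying the thin-lens equation again with f_2 = -19 cm and d_o2 = 56.333 cm gives d_i2 = -14.208 cm.
m_2 = -(-14.208)/(56.333) = 0.2522.
The system's lateral magnification is m_1 m_2 = (0.3333)(0.2522) = 0.0841.

0.0841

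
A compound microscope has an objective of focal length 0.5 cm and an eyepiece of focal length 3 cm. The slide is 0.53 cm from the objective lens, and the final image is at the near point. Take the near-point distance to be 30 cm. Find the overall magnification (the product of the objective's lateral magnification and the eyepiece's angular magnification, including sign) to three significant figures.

Objective: 1/d_i = 1/f_obj - 1/d_o = 1/0.5 - 1/0.53 = 0.11321 cm^-1, so d_i = 8.833 cm.
m_obj = -d_i/d_o = -8.833/0.53 = -16.667.
Eyepiece angular magnification (image at near point): M_eye = 1 + D/f_e = 1 + 30/3 = 11.000.
Overall M = m_obj x M_eye = (-16.667)(11.000) = -183.33.

-183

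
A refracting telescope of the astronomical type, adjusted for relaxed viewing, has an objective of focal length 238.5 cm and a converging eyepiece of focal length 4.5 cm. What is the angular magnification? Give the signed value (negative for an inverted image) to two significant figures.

M = -f_obj/f_eye = -238.5/(4.5) = -53.000.

-53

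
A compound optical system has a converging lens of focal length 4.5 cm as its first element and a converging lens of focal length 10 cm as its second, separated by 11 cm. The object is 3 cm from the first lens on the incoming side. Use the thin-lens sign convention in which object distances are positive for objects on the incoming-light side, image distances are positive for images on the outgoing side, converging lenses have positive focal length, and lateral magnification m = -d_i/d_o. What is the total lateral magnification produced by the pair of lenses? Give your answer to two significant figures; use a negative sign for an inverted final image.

-3.0

Lens 1: 1/d_i1 = 1/f_1 - 1/d_o1 = 1/4.5 - 1/3 = -0.11111 cm^-1, so d_i1 = -9.000 cm.
m_1 = -(-9.000)/3 = 3.0000.
With d_i1 < 0 the first image is virtual and lies on the object side; the object distance for lens 2 is d_o2 = 11 - (-9.000) = 20.000 cm.
Lens 2: 1/d_i2 = 1/f_2 - 1/d_o2 = 1/10 - 1/(20.000) = 0.05000 cm^-1, so d_i2 = 20.000 cm.
m_2 = -(20.000)/(20.000) = -1.0000.
The system's lateral magnification is m_1 m_2 = (3.0000)(-1.0000) = -3.0000.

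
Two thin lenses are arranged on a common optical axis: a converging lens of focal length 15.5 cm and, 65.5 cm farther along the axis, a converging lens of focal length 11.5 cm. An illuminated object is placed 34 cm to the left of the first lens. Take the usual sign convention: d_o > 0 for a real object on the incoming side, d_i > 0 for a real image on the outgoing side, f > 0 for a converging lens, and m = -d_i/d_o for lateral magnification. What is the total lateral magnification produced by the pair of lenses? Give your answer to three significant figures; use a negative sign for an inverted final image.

0.378

Lens 1: 1/d_i1 = 1/f_1 - 1/d_o1 = 1/15.5 - 1/34 = 0.03510 cm^-1, so d_i1 = 28.486 cm.
m_1 = -(28.486)/34 = -0.8378.
The intermediate image is 28.486 cm to the right of lens 1, so d_o2 = L - d_i1 = 65.5 - 28.486 = 37.014 cm.
Lens 2: 1/d_i2 = 1/f_2 - 1/d_o2 = 1/11.5 - 1/(37.014) = 0.05994 cm^-1, so d_i2 = 16.684 cm.
m_2 = -(16.684)/(37.014) = -0.4507.
Overall magnification: m = m_1 m_2 = 0.3776.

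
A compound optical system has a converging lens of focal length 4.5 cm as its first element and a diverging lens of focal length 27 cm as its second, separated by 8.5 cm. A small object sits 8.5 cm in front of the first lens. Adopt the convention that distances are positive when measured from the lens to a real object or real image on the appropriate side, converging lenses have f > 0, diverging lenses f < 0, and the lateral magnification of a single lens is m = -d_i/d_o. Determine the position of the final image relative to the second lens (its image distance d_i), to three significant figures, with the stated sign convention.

Lens 1: 1/d_i1 = 1/f_1 - 1/d_o1 = 1/4.5 - 1/8.5 = 0.10458 cm^-1, so d_i1 = 9.563 cm.
This image would form 9.563 cm past lens 1, i.e. 1.063 cm beyond lens 2, so it is a virtual object for lens 2: d_o2 = 8.5 - 9.563 = -1.063 cm.
Lens 2: 1/d_i2 = 1/f_2 - 1/d_o2 = 1/(-27) - 1/(-1.063) = 0.90414 cm^-1, so d_i2 = 1.106 cm.

1.11 cm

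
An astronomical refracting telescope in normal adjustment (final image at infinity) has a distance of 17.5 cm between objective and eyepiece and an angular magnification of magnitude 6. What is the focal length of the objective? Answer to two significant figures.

15 cm

In normal adjustment the tube length equals f_obj + f_eye and |M| = f_obj/f_eye.
So f_obj = 6 f_eye and 6 f_eye + f_eye = 17.5 cm, giving f_eye = 17.5/7 = 2.500 cm and f_obj = 15.000 cm.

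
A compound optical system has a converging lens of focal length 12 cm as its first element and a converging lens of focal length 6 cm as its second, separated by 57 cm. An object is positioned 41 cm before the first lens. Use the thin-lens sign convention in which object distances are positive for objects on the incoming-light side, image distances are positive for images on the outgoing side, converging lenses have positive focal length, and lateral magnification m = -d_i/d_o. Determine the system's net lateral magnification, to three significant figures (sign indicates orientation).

0.0729

Lens 1: 1/d_i1 = 1/f_1 - 1/d_o1 = 1/12 - 1/41 = 0.05894 cm^-1, so d_i1 = 16.966 cm.
m_1 = -(16.966)/41 = -0.4138.
The intermediate image is 16.966 cm to the right of lens 1, so d_o2 = L - d_i1 = 57 - 16.966 = 40.034 cm.
Lens 2: 1/d_i2 = 1/f_2 - 1/d_o2 = 1/6 - 1/(40.034) = 0.14169 cm^-1, so d_i2 = 7.058 cm.
m_2 = -(7.058)/(40.034) = -0.1763.
The system's lateral magnification is m_1 m_2 = (-0.4138)(-0.1763) = 0.0729.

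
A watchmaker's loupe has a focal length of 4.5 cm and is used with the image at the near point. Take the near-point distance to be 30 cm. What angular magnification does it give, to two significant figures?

M = 1 + D/f = 1 + 30/4.5 = 7.667.

7.7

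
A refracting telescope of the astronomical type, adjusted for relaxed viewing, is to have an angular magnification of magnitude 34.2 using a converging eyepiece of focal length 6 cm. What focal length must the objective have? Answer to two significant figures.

|M| = f_obj/|f_eye|, so f_obj = |M| x |f_eye| = 34.2 x 6 = 205.200 cm.

210 cm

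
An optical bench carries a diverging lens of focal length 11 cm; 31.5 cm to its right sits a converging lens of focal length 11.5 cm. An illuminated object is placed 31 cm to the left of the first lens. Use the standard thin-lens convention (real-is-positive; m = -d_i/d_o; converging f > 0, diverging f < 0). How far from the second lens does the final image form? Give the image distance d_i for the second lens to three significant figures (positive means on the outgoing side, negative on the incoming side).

Applying the thin-lens equation to the first lens, 1/(-11) = 1/31 + 1/d_i1, which gives d_i1 = -8.119 cm.
With d_i1 < 0 the first image is virtual and lies on the object side; the object distance for lens 2 is d_o2 = 31.5 - (-8.119) = 39.619 cm.
Applying the thin-lens equation again with f_2 = 11.5 cm and d_o2 = 39.619 cm gives d_i2 = 16.203 cm.

16.2 cm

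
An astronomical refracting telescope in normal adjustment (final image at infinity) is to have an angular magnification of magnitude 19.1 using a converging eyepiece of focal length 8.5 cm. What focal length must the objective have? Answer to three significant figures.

|M| = f_obj/|f_eye|, so f_obj = |M| x |f_eye| = 19.1 x 8.5 = 162.350 cm.

162 cm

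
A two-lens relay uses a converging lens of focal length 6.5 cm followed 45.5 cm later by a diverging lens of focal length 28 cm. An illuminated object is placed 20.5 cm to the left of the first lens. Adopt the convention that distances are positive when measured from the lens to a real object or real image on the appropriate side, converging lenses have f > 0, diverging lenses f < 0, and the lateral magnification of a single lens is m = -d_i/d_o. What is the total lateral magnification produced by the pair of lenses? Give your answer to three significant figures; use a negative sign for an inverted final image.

First lens: d_i1 = 1/(1/6.5 - 1/20.5) = 9.518 cm.
m_1 = -(9.518)/20.5 = -0.4643.
Object distance for lens 2: d_o2 = 45.5 - 9.518 = 35.982 cm.
Second lens: d_i2 = 1/(1/(-28) - 1/(35.982)) = -15.747 cm.
m_2 = -(-15.747)/(35.982) = 0.4376.
Total m = m_1 x m_2 = (-0.4643)(0.4376) = -0.2032.

-0.203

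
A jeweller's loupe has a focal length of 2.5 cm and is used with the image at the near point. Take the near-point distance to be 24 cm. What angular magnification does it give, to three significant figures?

M = 1 + D/f = 1 + 24/2.5 = 10.600.

10.6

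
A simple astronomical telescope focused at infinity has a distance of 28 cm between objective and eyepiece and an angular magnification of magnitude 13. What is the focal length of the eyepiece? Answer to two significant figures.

In normal adjustment the tube length equals f_obj + f_eye and |M| = f_obj/f_eye.
So f_obj = 13 f_eye and 13 f_eye + f_eye = 28 cm, giving f_eye = 28/14 = 2.000 cm and f_obj = 26.000 cm.

2.0 cm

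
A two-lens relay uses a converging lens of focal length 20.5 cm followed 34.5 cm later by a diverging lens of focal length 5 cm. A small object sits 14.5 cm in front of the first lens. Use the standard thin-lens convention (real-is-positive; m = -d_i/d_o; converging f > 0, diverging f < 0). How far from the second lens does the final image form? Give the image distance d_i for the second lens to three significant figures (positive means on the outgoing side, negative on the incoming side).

Applying the thin-lens equation to the first lens, 1/20.5 = 1/14.5 + 1/d_i1, which gives d_i1 = -49.542 cm.
With d_i1 < 0 the first image is virtual and lies on the object side; the object distance for lens 2 is d_o2 = 34.5 - (-49.542) = 84.042 cm.
Applying the thin-lens equation again with f_2 = -5 cm and d_o2 = 84.042 cm gives d_i2 = -4.719 cm.

-4.72 cm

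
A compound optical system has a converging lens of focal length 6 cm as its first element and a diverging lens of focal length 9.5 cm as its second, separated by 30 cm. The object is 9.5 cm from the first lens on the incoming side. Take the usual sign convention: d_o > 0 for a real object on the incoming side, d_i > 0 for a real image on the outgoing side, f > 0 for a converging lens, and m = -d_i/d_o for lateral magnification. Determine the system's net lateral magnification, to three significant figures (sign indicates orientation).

Applying the thin-lens equation to the first lens, 1/6 = 1/9.5 + 1/d_i1, which gives d_i1 = 16.286 cm.
Its lateral magnification is m_1 = -d_i1/d_o1 = -(16.286)/9.5 = -1.7143.
The intermediate image is 16.286 cm to the right of lens 1, so d_o2 = L - d_i1 = 30 - 16.286 = 13.714 cm.
Applying the thin-lens equation again with f_2 = -9.5 cm and d_o2 = 13.714 cm gives d_i2 = -5.612 cm.
m_2 = -(-5.612)/(13.714) = 0.4092.
The system's lateral magnification is m_1 m_2 = (-1.7143)(0.4092) = -0.7015.

-0.702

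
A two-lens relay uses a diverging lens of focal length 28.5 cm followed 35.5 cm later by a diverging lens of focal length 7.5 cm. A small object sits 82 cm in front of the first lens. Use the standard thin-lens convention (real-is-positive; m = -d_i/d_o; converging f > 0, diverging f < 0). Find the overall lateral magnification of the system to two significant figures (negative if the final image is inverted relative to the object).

0.030

Lens 1: 1/d_i1 = 1/f_1 - 1/d_o1 = 1/(-28.5) - 1/82 = -0.04728 cm^-1, so d_i1 = -21.149 cm.
m_1 = -(-21.149)/82 = 0.2579.
The intermediate image is virtual, 21.149 cm to the left of lens 1, so d_o2 = L - d_i1 = 35.5 - (-21.149) = 56.649 cm.
Lens 2: 1/d_i2 = 1/f_2 - 1/d_o2 = 1/(-7.5) - 1/(56.649) = -0.15099 cm^-1, so d_i2 = -6.623 cm.
m_2 = -(-6.623)/(56.649) = 0.1169.
Total m = m_1 x m_2 = (0.2579)(0.1169) = 0.0302.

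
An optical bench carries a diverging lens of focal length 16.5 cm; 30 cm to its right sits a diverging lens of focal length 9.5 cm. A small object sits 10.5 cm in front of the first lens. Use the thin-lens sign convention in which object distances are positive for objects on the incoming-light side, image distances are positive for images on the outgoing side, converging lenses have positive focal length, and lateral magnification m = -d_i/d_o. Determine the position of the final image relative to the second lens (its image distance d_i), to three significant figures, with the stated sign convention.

-7.53 cm

Lens 1: 1/d_i1 = 1/f_1 - 1/d_o1 = 1/(-16.5) - 1/10.5 = -0.15584 cm^-1, so d_i1 = -6.417 cm.
With d_i1 < 0 the first image is virtual and lies on the object side; the object distance for lens 2 is d_o2 = 30 - (-6.417) = 36.417 cm.
Lens 2: 1/d_i2 = 1/f_2 - 1/d_o2 = 1/(-9.5) - 1/(36.417) = -0.13272 cm^-1, so d_i2 = -7.534 cm.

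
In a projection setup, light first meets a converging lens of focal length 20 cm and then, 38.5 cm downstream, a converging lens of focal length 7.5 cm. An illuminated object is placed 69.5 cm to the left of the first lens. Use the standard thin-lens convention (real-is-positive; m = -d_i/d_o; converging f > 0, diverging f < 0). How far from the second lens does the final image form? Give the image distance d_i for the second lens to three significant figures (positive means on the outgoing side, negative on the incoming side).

26.8 cm

Lens 1: 1/d_i1 = 1/f_1 - 1/d_o1 = 1/20 - 1/69.5 = 0.03561 cm^-1, so d_i1 = 28.081 cm.
The intermediate image is 28.081 cm to the right of lens 1, so d_o2 = L - d_i1 = 38.5 - 28.081 = 10.419 cm.
Lens 2: 1/d_i2 = 1/f_2 - 1/d_o2 = 1/7.5 - 1/(10.419) = 0.03736 cm^-1, so d_i2 = 26.769 cm.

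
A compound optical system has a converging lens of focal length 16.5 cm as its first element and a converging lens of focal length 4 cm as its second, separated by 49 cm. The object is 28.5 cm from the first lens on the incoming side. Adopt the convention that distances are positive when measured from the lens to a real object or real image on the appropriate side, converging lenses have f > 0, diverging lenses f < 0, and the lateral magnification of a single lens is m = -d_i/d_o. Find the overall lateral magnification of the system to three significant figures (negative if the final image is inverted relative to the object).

0.946

Lens 1: 1/d_i1 = 1/f_1 - 1/d_o1 = 1/16.5 - 1/28.5 = 0.02552 cm^-1, so d_i1 = 39.187 cm.
m_1 = -(39.187)/28.5 = -1.3750.
Object distance for lens 2: d_o2 = 49 - 39.187 = 9.813 cm.
Lens 2: 1/d_i2 = 1/f_2 - 1/d_o2 = 1/4 - 1/(9.813) = 0.14809 cm^-1, so d_i2 = 6.753 cm.
m_2 = -(6.753)/(9.813) = -0.6882.
The system's lateral magnification is m_1 m_2 = (-1.3750)(-0.6882) = 0.9462.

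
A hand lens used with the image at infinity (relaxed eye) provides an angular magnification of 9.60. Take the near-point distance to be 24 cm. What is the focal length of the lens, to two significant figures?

For the image at infinity, M = D/f.
f = D/M = 24/9.6 = 2.500 cm.

2.5 cm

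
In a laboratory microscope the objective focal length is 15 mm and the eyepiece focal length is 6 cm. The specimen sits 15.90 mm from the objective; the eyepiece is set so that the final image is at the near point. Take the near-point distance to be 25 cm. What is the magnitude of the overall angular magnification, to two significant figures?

86

Convert to cm: f_obj = 15 mm = 1.5 cm; d_o = 15.90 mm = 1.59 cm.
Objective: 1/d_i = 1/f_obj - 1/d_o = 1/1.5 - 1/1.59 = 0.03774 cm^-1, so d_i = 26.500 cm.
m_obj = -d_i/d_o = -26.500/1.59 = -16.667.
Eyepiece angular magnification (image at near point): M_eye = 1 + D/f_e = 1 + 25/6 = 5.167.
Overall M = m_obj x M_eye = (-16.667)(5.167) = -86.11.
|M| = 86.11.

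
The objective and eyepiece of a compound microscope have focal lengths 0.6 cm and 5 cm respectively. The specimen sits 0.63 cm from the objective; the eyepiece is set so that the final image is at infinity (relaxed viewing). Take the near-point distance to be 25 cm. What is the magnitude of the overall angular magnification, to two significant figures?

100

Objective: 1/d_i = 1/f_obj - 1/d_o = 1/0.6 - 1/0.63 = 0.07937 cm^-1, so d_i = 12.600 cm.
m_obj = -d_i/d_o = -12.600/0.63 = -20.000.
Eyepiece angular magnification (image at infinity): M_eye = D/f_e = 25/5 = 5.000.
Overall M = m_obj x M_eye = (-20.000)(5.000) = -100.00.
|M| = 100.00.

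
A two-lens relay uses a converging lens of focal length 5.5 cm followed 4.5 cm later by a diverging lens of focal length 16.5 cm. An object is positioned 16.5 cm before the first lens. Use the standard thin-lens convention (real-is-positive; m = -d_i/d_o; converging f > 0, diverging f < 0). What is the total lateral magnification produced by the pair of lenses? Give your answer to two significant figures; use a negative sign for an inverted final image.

-0.65

Applying the thin-lens equation to the first lens, 1/5.5 = 1/16.5 + 1/d_i1, which gives d_i1 = 8.250 cm.
Its lateral magnification is m_1 = -d_i1/d_o1 = -(8.250)/16.5 = -0.5000.
Since 8.250 cm > 4.5 cm, the first image lies past the second lens and serves as a virtual object: d_o2 = L - d_i1 = -3.750 cm.
Applying the thin-lens equation again with f_2 = -16.5 cm and d_o2 = -3.750 cm gives d_i2 = 4.853 cm.
m_2 = -(4.853)/(-3.750) = 1.2941.
Total m = m_1 x m_2 = (-0.5000)(1.2941) = -0.6471.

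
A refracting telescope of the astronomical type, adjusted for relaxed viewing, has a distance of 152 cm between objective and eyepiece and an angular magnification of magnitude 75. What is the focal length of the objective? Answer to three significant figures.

In normal adjustment the tube length equals f_obj + f_eye and |M| = f_obj/f_eye.
So f_obj = 75 f_eye and 75 f_eye + f_eye = 152 cm, giving f_eye = 152/76 = 2.000 cm and f_obj = 150.000 cm.

150 cm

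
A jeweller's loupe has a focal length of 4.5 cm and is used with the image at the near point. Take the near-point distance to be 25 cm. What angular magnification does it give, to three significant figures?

6.56

M = 1 + D/f = 1 + 25/4.5 = 6.556.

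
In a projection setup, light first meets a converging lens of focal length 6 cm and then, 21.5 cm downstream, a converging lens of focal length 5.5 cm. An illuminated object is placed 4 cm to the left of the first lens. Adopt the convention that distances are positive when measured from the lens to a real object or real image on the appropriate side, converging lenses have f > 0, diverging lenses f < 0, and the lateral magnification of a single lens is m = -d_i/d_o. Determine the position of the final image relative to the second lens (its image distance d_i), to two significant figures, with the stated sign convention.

Lens 1: 1/d_i1 = 1/f_1 - 1/d_o1 = 1/6 - 1/4 = -0.08333 cm^-1, so d_i1 = -12.000 cm.
The intermediate image is virtual, 12.000 cm to the left of lens 1, so d_o2 = L - d_i1 = 21.5 - (-12.000) = 33.500 cm.
Lens 2: 1/d_i2 = 1/f_2 - 1/d_o2 = 1/5.5 - 1/(33.500) = 0.15197 cm^-1, so d_i2 = 6.580 cm.

6.6 cm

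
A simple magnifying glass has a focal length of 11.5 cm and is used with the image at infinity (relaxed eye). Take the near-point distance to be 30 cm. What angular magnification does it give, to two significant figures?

2.6

M = D/f = 30/11.5 = 2.609.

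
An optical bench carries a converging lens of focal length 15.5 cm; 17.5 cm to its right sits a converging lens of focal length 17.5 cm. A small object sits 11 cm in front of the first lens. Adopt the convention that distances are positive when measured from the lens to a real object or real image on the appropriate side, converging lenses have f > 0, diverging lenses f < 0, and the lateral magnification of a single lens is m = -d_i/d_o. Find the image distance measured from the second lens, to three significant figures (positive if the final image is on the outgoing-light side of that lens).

Applying the thin-lens equation to the first lens, 1/15.5 = 1/11 + 1/d_i1, which gives d_i1 = -37.889 cm.
The intermediate image is virtual, 37.889 cm to the left of lens 1, so d_o2 = L - d_i1 = 17.5 - (-37.889) = 55.389 cm.
Applying the thin-lens equation again with f_2 = 17.5 cm and d_o2 = 55.389 cm gives d_i2 = 25.583 cm.

25.6 cm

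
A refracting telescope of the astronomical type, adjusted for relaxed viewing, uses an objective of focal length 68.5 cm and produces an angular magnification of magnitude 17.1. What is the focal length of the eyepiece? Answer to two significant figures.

|M| = f_obj/f_eye, so f_eye = f_obj/|M| = 68.5/17.1 = 4.006 cm.

4.0 cm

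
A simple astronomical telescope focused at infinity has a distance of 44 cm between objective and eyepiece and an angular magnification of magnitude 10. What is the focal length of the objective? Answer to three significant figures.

In normal adjustment the tube length equals f_obj + f_eye and |M| = f_obj/f_eye.
So f_obj = 10 f_eye and 10 f_eye + f_eye = 44 cm, giving f_eye = 44/11 = 4.000 cm and f_obj = 40.000 cm.

40.0 cm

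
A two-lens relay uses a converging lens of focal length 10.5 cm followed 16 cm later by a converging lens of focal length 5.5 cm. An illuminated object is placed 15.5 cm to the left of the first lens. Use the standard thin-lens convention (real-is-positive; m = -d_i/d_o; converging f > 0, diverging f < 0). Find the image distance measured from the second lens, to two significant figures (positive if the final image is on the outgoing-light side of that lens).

4.1 cm

First lens: d_i1 = 1/(1/10.5 - 1/15.5) = 32.550 cm.
Since 32.550 cm > 16 cm, the first image lies past the second lens and serves as a virtual object: d_o2 = L - d_i1 = -16.550 cm.
Second lens: d_i2 = 1/(1/5.5 - 1/(-16.550)) = 4.128 cm.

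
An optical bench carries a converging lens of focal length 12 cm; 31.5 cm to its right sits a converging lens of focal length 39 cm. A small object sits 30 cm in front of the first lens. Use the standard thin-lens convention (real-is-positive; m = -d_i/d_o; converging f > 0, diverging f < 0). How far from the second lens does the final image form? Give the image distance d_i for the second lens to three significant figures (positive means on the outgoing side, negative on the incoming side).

First lens: d_i1 = 1/(1/12 - 1/30) = 20.000 cm.
The intermediate image is 20.000 cm to the right of lens 1, so d_o2 = L - d_i1 = 31.5 - 20.000 = 11.500 cm.
Second lens: d_i2 = 1/(1/39 - 1/(11.500)) = -16.309 cm.

-16.3 cm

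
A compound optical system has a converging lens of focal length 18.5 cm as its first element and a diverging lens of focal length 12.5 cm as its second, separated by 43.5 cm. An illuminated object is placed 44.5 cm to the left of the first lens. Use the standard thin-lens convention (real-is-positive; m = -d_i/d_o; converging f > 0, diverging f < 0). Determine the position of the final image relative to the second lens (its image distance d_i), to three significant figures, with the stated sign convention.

-6.08 cm

Applying the thin-lens equation to the first lens, 1/18.5 = 1/44.5 + 1/d_i1, which gives d_i1 = 31.663 cm.
Object distance for lens 2: d_o2 = 43.5 - 31.663 = 11.837 cm.
Applying the thin-lens equation again with f_2 = -12.5 cm and d_o2 = 11.837 cm gives d_i2 = -6.080 cm.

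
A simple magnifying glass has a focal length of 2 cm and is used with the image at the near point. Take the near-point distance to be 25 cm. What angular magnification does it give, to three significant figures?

M = 1 + D/f = 1 + 25/2 = 13.500.

13.5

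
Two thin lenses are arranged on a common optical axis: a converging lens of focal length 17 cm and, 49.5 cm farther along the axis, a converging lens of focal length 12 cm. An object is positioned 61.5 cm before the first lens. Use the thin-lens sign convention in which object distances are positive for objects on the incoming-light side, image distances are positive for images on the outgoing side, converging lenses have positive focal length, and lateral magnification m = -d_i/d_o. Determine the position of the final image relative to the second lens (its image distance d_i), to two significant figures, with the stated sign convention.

22 cm

First lens: d_i1 = 1/(1/17 - 1/61.5) = 23.494 cm.
The intermediate image is 23.494 cm to the right of lens 1, so d_o2 = L - d_i1 = 49.5 - 23.494 = 26.006 cm.
Second lens: d_i2 = 1/(1/12 - 1/(26.006)) = 22.282 cm.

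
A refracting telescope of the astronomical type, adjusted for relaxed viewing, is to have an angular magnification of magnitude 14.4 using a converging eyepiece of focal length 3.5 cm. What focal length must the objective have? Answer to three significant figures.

50.4 cm

|M| = f_obj/|f_eye|, so f_obj = |M| x |f_eye| = 14.4 x 3.5 = 50.400 cm.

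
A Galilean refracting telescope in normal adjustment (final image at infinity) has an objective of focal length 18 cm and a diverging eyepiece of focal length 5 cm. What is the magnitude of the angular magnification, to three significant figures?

3.60

|M| = f_obj/|f_eye| = 18/5 = 3.600.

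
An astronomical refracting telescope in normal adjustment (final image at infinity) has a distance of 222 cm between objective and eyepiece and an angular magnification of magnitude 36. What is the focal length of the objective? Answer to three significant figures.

216 cm

In normal adjustment the tube length equals f_obj + f_eye and |M| = f_obj/f_eye.
So f_obj = 36 f_eye and 36 f_eye + f_eye = 222 cm, giving f_eye = 222/37 = 6.000 cm and f_obj = 216.000 cm.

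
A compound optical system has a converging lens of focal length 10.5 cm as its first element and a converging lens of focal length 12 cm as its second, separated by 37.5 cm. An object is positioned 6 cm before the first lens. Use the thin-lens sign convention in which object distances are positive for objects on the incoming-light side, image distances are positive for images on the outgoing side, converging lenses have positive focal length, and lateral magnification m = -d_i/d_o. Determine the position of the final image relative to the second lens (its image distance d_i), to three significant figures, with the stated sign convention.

15.6 cm

First lens: d_i1 = 1/(1/10.5 - 1/6) = -14.000 cm.
With d_i1 < 0 the first image is virtual and lies on the object side; the object distance for lens 2 is d_o2 = 37.5 - (-14.000) = 51.500 cm.
Second lens: d_i2 = 1/(1/12 - 1/(51.500)) = 15.646 cm.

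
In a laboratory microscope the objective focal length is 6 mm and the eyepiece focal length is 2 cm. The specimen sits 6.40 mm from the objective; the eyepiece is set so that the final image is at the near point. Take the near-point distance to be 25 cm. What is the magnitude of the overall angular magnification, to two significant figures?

200

Convert to cm: f_obj = 6 mm = 0.6 cm; d_o = 6.40 mm = 0.64 cm.
Objective: 1/d_i = 1/f_obj - 1/d_o = 1/0.6 - 1/0.64 = 0.10417 cm^-1, so d_i = 9.600 cm.
m_obj = -d_i/d_o = -9.600/0.64 = -15.000.
Eyepiece angular magnification (image at near point): M_eye = 1 + D/f_e = 1 + 25/2 = 13.500.
Overall M = m_obj x M_eye = (-15.000)(13.500) = -202.50.
|M| = 202.50.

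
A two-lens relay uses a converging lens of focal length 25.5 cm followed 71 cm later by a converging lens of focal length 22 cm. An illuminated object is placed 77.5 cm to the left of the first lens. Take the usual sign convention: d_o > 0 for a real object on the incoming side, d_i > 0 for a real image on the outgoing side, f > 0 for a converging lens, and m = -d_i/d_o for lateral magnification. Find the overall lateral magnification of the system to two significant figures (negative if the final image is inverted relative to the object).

0.98

Lens 1: 1/d_i1 = 1/f_1 - 1/d_o1 = 1/25.5 - 1/77.5 = 0.02631 cm^-1, so d_i1 = 38.005 cm.
m_1 = -(38.005)/77.5 = -0.4904.
The intermediate image is 38.005 cm to the right of lens 1, so d_o2 = L - d_i1 = 71 - 38.005 = 32.995 cm.
Lens 2: 1/d_i2 = 1/f_2 - 1/d_o2 = 1/22 - 1/(32.995) = 0.01515 cm^-1, so d_i2 = 66.019 cm.
m_2 = -(66.019)/(32.995) = -2.0009.
Overall magnification: m = m_1 m_2 = 0.9812.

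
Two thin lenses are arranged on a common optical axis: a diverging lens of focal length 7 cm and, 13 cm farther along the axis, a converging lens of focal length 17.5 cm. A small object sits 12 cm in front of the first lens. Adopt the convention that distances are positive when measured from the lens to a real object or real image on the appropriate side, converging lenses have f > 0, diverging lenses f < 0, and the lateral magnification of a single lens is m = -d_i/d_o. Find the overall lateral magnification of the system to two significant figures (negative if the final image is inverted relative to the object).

First lens: d_i1 = 1/(1/(-7) - 1/12) = -4.421 cm.
m_1 = -(-4.421)/12 = 0.3684.
The intermediate image is virtual, 4.421 cm to the left of lens 1, so d_o2 = L - d_i1 = 13 - (-4.421) = 17.421 cm.
Second lens: d_i2 = 1/(1/17.5 - 1/(17.421)) = -3861.667 cm.
m_2 = -(-3861.667)/(17.421) = 221.6667.
Overall magnification: m = m_1 m_2 = 81.6667.

82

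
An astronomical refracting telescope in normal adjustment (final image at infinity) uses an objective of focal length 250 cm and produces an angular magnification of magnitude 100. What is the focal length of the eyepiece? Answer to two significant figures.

2.5 cm

|M| = f_obj/f_eye, so f_eye = f_obj/|M| = 250/100.0 = 2.500 cm.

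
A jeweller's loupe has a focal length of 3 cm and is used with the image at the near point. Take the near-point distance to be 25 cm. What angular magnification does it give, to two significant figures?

M = 1 + D/f = 1 + 25/3 = 9.333.

9.3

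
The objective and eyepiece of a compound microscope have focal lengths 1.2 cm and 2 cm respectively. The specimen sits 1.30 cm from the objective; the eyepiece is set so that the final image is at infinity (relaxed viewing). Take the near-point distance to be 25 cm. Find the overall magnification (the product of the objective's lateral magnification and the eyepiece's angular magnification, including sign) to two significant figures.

Objective: 1/d_i = 1/f_obj - 1/d_o = 1/1.2 - 1/1.30 = 0.06410 cm^-1, so d_i = 15.600 cm.
m_obj = -d_i/d_o = -15.600/1.30 = -12.000.
Eyepiece angular magnification (image at infinity): M_eye = D/f_e = 25/2 = 12.500.
Overall M = m_obj x M_eye = (-12.000)(12.500) = -150.00.

-150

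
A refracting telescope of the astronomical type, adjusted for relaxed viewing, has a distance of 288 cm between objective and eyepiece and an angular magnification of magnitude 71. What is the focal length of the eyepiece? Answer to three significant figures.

In normal adjustment the tube length equals f_obj + f_eye and |M| = f_obj/f_eye.
So f_obj = 71 f_eye and 71 f_eye + f_eye = 288 cm, giving f_eye = 288/72 = 4.000 cm and f_obj = 284.000 cm.

4.00 cm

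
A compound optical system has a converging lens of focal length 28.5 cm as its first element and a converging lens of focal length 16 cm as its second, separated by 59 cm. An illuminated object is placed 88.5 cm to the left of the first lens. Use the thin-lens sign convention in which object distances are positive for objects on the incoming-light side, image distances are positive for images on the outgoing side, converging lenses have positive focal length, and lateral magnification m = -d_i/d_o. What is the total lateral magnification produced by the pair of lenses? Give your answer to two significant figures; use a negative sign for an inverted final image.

7.9

Lens 1: 1/d_i1 = 1/f_1 - 1/d_o1 = 1/28.5 - 1/88.5 = 0.02379 cm^-1, so d_i1 = 42.038 cm.
m_1 = -(42.038)/88.5 = -0.4750.
Object distance for lens 2: d_o2 = 59 - 42.038 = 16.962 cm.
Lens 2: 1/d_i2 = 1/f_2 - 1/d_o2 = 1/16 - 1/(16.962) = 0.00355 cm^-1, so d_i2 = 281.974 cm.
m_2 = -(281.974)/(16.962) = -16.6234.
Overall magnification: m = m_1 m_2 = 7.8961.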